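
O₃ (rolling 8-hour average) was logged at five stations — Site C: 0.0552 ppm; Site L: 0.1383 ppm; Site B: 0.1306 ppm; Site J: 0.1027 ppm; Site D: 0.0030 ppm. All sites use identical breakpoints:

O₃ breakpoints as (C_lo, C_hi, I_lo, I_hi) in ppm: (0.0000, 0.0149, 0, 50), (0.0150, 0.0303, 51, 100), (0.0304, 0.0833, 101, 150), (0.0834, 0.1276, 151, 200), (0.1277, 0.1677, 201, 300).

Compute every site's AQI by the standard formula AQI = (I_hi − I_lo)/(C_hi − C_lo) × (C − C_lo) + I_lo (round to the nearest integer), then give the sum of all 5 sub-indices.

741

Site C 0.0552: bracket 0.0304–0.0833 → index 101–150; slope 49/0.0529, offset 0.0248.
AQI = 101 + 49/0.0529·0.0248 ≈ 123.97 ⇒ 124.
Site L: 0.1383 ∈ [0.1277, 0.1677] ↔ index [201, 300].
201 + (0.1383−0.1277)·(300−201)/(0.1677−0.1277) = 201 + 0.0106·99/0.0400 ≈ 227.24, so AQI = 227.
Site B: 0.1306 ∈ [0.1277, 0.1677] ↔ index [201, 300].
201 + (0.1306−0.1277)·(300−201)/(0.1677−0.1277) = 201 + 0.0029·99/0.0400 ≈ 208.18, so AQI = 208.
Site J: 0.1027 ∈ [0.0834, 0.1276] ↔ index [151, 200].
151 + (0.1027−0.0834)·(200−151)/(0.1276−0.0834) = 151 + 0.0193·49/0.0442 ≈ 172.40, so AQI = 172.
Site D 0.0030: bracket 0.0000–0.0149 → index 0–50; slope 50/0.0149, offset 0.0030.
AQI = 0 + 50/0.0149·0.0030 ≈ 10.07 ⇒ 10.
AQIs: Site C=124, Site L=227, Site B=208, Site J=172, Site D=10. Sum = 124 + 227 + 208 + 172 + 10 = 741.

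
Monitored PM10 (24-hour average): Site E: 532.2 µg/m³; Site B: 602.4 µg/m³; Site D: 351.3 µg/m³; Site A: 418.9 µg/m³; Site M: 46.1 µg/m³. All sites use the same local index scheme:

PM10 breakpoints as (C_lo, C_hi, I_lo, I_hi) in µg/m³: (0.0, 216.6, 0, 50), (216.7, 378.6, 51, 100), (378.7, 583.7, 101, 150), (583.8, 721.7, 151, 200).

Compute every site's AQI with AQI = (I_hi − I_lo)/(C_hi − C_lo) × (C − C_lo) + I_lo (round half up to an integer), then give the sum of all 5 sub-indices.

510

Site E: 532.2 ∈ [378.7, 583.7] ↔ index [101, 150].
101 + (532.2−378.7)·(150−101)/(583.7−378.7) = 101 + 153.5·49/205.0 ≈ 137.69, so AQI = 138.
Site B 602.4: bracket 583.8–721.7 → index 151–200; slope 49/137.9, offset 18.6.
AQI = 151 + 49/137.9·18.6 ≈ 157.61 ⇒ 158.
Site D: 351.3 lies in 216.7–378.6, so I_lo=51, I_hi=100, C_lo=216.7, C_hi=378.6.
(100−51)/(378.6−216.7) × (351.3−216.7) + 51 = 49/161.9 × 134.6 + 51 ≈ 91.74 → 92.
Site A 418.9: bracket 378.7–583.7 → index 101–150; slope 49/205.0, offset 40.2.
AQI = 101 + 49/205.0·40.2 ≈ 110.61 ⇒ 111.
Site M: 46.1 lies in 0.0–216.6, so I_lo=0, I_hi=50, C_lo=0.0, C_hi=216.6.
(50−0)/(216.6−0.0) × (46.1−0.0) + 0 = 50/216.6 × 46.1 + 0 ≈ 10.64 → 11.
AQIs: Site E=138, Site B=158, Site D=92, Site A=111, Site M=11. Sum = 138 + 158 + 92 + 111 + 11 = 510.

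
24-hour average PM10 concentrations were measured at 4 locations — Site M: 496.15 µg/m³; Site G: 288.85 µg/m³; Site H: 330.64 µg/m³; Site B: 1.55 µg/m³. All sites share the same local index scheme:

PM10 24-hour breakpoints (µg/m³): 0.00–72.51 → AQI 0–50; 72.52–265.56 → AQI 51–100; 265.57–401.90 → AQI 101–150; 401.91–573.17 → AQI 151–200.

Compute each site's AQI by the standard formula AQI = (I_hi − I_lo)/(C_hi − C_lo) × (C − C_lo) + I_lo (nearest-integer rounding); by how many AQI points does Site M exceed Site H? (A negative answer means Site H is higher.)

54

Site M: row 401.91–573.17 (AQI 151–200). (200−151)·(496.15−401.91)/(573.17−401.91) + 151 = 49·94.24/171.26 + 151 ≈ 177.96 → 178.
Site G: row 265.57–401.90 (AQI 101–150). (150−101)·(288.85−265.57)/(401.90−265.57) + 101 = 49·23.28/136.33 + 101 ≈ 109.37 → 109.
Site H 330.64: bracket 265.57–401.90 → index 101–150; slope 49/136.33, offset 65.07.
AQI = 101 + 49/136.33·65.07 ≈ 124.39 ⇒ 124.
Site B 1.55: bracket 0.00–72.51 → index 0–50; slope 50/72.51, offset 1.55.
AQI = 0 + 50/72.51·1.55 ≈ 1.07 ⇒ 1.
AQIs: Site M=178, Site G=109, Site H=124, Site B=1. Site M (178) − Site H (124) = 54.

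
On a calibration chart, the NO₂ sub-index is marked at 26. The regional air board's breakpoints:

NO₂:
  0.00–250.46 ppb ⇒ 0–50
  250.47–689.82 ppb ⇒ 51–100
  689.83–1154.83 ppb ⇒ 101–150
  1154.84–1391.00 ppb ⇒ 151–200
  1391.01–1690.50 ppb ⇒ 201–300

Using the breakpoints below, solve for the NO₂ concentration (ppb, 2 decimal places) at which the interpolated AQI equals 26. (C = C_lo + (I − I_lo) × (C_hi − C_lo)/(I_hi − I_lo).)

130.24

AQI 26 lies in the 0–50 band, which corresponds to 0.00–250.46 ppb.
C = 0.00 + (26−0)×(250.46−0.00)/(50−0) = 0.00 + 26×250.46/50 ≈ 130.2392 ppb → 130.24 ppb to 2 dp.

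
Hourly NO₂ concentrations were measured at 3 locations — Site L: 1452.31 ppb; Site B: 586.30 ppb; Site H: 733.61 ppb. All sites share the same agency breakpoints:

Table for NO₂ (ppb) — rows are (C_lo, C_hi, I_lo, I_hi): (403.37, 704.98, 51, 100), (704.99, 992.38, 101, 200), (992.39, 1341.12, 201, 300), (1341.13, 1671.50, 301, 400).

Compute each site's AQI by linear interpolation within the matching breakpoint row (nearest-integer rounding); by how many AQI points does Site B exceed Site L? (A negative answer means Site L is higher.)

Site L: 1452.31 ∈ [1341.13, 1671.50] ↔ index [301, 400].
301 + (1452.31−1341.13)·(400−301)/(1671.50−1341.13) = 301 + 111.18·99/330.37 ≈ 334.32, so AQI = 334.
Site B: row 403.37–704.98 (AQI 51–100). (100−51)·(586.30−403.37)/(704.98−403.37) + 51 = 49·182.93/301.61 + 51 ≈ 80.72 → 81.
Site H 733.61: bracket 704.99–992.38 → index 101–200; slope 99/287.39, offset 28.62.
AQI = 101 + 99/287.39·28.62 ≈ 110.86 ⇒ 111.
AQIs: Site L=334, Site B=81, Site H=111. Site B (81) − Site L (334) = -253.

-253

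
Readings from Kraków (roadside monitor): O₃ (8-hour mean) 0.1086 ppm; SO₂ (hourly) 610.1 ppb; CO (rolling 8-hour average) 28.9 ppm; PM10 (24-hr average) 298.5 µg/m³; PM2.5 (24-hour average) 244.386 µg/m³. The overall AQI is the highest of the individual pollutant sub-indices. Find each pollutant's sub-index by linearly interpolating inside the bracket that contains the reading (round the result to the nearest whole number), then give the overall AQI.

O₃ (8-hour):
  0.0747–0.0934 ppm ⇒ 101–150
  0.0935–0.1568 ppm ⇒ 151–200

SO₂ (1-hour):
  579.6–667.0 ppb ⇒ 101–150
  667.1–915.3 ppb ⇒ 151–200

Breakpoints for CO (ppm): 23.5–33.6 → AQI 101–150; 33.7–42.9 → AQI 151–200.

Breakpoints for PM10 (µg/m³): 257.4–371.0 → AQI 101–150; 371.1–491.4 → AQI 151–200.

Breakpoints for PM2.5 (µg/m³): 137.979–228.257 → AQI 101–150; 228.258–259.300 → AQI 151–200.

176

O₃: 0.1086 ∈ [0.0935, 0.1568] ↔ index [151, 200].
151 + (0.1086−0.0935)·(200−151)/(0.1568−0.0935) = 151 + 0.0151·49/0.0633 ≈ 162.69, so AQI = 163.
SO₂: row 579.6–667.0 (AQI 101–150). (150−101)·(610.1−579.6)/(667.0−579.6) + 101 = 49·30.5/87.4 + 101 ≈ 118.10 → 118.
CO 28.9: bracket 23.5–33.6 → index 101–150; slope 49/10.1, offset 5.4.
AQI = 101 + 49/10.1·5.4 ≈ 127.20 ⇒ 127.
PM10: 298.5 lies in 257.4–371.0, so I_lo=101, I_hi=150, C_lo=257.4, C_hi=371.0.
(150−101)/(371.0−257.4) × (298.5−257.4) + 101 = 49/113.6 × 41.1 + 101 ≈ 118.73 → 119.
PM2.5: 244.386 lies in 228.258–259.300, so I_lo=151, I_hi=200, C_lo=228.258, C_hi=259.300.
(200−151)/(259.300−228.258) × (244.386−228.258) + 151 = 49/31.042 × 16.128 + 151 ≈ 176.46 → 176.
Sub-indices: O₃→163, SO₂→118, CO→127, PM10→119, PM2.5→176. Overall AQI = max = 176; dominant pollutant is PM2.5.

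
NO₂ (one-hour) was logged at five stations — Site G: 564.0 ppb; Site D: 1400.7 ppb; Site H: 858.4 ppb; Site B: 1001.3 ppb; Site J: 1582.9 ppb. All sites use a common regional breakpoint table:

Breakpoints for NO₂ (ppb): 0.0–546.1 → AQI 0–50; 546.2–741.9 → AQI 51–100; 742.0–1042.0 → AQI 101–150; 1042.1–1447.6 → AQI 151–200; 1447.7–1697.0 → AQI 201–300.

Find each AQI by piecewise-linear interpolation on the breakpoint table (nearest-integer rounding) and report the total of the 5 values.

Site G: row 546.2–741.9 (AQI 51–100). (100−51)·(564.0−546.2)/(741.9−546.2) + 51 = 49·17.8/195.7 + 51 ≈ 55.46 → 55.
Site D: 1400.7 lies in 1042.1–1447.6, so I_lo=151, I_hi=200, C_lo=1042.1, C_hi=1447.6.
(200−151)/(1447.6−1042.1) × (1400.7−1042.1) + 151 = 49/405.5 × 358.6 + 151 ≈ 194.33 → 194.
Site H 858.4: bracket 742.0–1042.0 → index 101–150; slope 49/300.0, offset 116.4.
AQI = 101 + 49/300.0·116.4 ≈ 120.01 ⇒ 120.
Site B: row 742.0–1042.0 (AQI 101–150). (150−101)·(1001.3−742.0)/(1042.0−742.0) + 101 = 49·259.3/300.0 + 101 ≈ 143.35 → 143.
Site J: row 1447.7–1697.0 (AQI 201–300). (300−201)·(1582.9−1447.7)/(1697.0−1447.7) + 201 = 99·135.2/249.3 + 201 ≈ 254.69 → 255.
AQIs: Site G=55, Site D=194, Site H=120, Site B=143, Site J=255. Sum = 55 + 194 + 120 + 143 + 255 = 767.

767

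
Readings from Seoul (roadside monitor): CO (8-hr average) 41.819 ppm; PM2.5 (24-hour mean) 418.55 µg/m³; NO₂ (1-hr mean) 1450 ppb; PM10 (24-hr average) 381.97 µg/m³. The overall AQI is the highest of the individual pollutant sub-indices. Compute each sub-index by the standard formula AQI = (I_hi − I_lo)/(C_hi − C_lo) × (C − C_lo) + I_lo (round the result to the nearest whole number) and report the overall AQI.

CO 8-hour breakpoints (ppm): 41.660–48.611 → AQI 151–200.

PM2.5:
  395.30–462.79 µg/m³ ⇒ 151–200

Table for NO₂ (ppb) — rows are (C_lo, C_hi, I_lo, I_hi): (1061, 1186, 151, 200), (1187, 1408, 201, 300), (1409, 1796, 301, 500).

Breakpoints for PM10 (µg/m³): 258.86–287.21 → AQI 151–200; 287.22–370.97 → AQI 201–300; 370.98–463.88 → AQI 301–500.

325

CO: row 41.660–48.611 (AQI 151–200). (200−151)·(41.819−41.660)/(48.611−41.660) + 151 = 49·0.159/6.951 + 151 ≈ 152.12 → 152.
PM2.5: row 395.30–462.79 (AQI 151–200). (200−151)·(418.55−395.30)/(462.79−395.30) + 151 = 49·23.25/67.49 + 151 ≈ 167.88 → 168.
NO₂ 1450: bracket 1409–1796 → index 301–500; slope 199/387, offset 41.
AQI = 301 + 199/387·41 ≈ 322.08 ⇒ 322.
PM10 381.97: bracket 370.98–463.88 → index 301–500; slope 199/92.90, offset 10.99.
AQI = 301 + 199/92.90·10.99 ≈ 324.54 ⇒ 325.
Sub-indices: CO→152, PM2.5→168, NO₂→322, PM10→325. Overall AQI = max = 325; dominant pollutant is PM10.
AQI 325: Hazardous.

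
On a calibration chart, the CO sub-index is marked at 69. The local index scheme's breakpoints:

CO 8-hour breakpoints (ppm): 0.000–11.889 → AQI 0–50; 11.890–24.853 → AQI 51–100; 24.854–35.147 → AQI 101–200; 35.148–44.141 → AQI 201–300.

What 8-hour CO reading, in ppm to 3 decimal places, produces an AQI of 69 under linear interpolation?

AQI 69 lies in the 51–100 band, which corresponds to 11.890–24.853 ppm.
C = 11.890 + (69−51)×(24.853−11.890)/(100−51) = 11.890 + 18×12.963/49 ≈ 16.65192 ppm → 16.652 ppm to 3 dp.

16.652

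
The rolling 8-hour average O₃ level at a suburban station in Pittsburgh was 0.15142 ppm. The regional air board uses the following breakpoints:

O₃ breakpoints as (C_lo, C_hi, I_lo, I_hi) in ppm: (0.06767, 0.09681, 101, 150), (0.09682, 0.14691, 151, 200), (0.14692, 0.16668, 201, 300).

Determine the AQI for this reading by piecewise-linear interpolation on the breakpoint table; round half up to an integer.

224

O₃: 0.15142 lies in 0.14692–0.16668, so I_lo=201, I_hi=300, C_lo=0.14692, C_hi=0.16668.
(300−201)/(0.16668−0.14692) × (0.15142−0.14692) + 201 = 99/0.01976 × 0.00450 + 201 ≈ 223.55 → 224.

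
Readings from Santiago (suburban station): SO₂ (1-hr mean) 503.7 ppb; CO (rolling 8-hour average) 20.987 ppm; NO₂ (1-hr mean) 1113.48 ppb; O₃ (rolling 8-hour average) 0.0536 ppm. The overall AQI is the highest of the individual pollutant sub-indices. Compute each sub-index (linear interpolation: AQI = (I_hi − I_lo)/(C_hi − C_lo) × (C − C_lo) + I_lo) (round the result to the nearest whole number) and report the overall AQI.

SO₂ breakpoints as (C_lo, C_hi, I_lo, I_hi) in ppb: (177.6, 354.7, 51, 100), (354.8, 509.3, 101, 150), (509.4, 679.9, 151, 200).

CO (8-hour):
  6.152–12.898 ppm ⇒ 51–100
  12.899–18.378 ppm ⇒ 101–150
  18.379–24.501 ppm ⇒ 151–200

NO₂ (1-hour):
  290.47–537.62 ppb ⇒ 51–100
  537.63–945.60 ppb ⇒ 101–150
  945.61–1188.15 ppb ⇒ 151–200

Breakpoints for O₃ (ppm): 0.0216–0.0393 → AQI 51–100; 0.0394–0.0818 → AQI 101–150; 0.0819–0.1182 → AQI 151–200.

185

SO₂: row 354.8–509.3 (AQI 101–150). (150−101)·(503.7−354.8)/(509.3−354.8) + 101 = 49·148.9/154.5 + 101 ≈ 148.22 → 148.
CO 20.987: bracket 18.379–24.501 → index 151–200; slope 49/6.122, offset 2.608.
AQI = 151 + 49/6.122·2.608 ≈ 171.87 ⇒ 172.
NO₂ 1113.48: bracket 945.61–1188.15 → index 151–200; slope 49/242.54, offset 167.87.
AQI = 151 + 49/242.54·167.87 ≈ 184.91 ⇒ 185.
O₃: 0.0536 ∈ [0.0394, 0.0818] ↔ index [101, 150].
101 + (0.0536−0.0394)·(150−101)/(0.0818−0.0394) = 101 + 0.0142·49/0.0424 ≈ 117.41, so AQI = 117.
Sub-indices: SO₂→148, CO→172, NO₂→185, O₃→117. Overall AQI = max = 185; dominant pollutant is NO₂.
AQI 185: Unhealthy.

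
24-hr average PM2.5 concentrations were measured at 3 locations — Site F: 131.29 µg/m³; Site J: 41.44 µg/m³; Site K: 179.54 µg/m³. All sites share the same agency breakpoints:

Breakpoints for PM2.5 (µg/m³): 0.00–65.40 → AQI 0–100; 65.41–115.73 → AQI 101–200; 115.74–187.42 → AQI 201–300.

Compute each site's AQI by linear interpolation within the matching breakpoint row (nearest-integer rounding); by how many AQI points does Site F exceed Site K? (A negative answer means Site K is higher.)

-67

Site F: row 115.74–187.42 (AQI 201–300). (300−201)·(131.29−115.74)/(187.42−115.74) + 201 = 99·15.55/71.68 + 201 ≈ 222.48 → 222.
Site J: row 0.00–65.40 (AQI 0–100). (100−0)·(41.44−0.00)/(65.40−0.00) + 0 = 100·41.44/65.40 + 0 ≈ 63.36 → 63.
Site K: 179.54 lies in 115.74–187.42, so I_lo=201, I_hi=300, C_lo=115.74, C_hi=187.42.
(300−201)/(187.42−115.74) × (179.54−115.74) + 201 = 99/71.68 × 63.80 + 201 ≈ 289.12 → 289.
AQIs: Site F=222, Site J=63, Site K=289. Site F (222) − Site K (289) = -67.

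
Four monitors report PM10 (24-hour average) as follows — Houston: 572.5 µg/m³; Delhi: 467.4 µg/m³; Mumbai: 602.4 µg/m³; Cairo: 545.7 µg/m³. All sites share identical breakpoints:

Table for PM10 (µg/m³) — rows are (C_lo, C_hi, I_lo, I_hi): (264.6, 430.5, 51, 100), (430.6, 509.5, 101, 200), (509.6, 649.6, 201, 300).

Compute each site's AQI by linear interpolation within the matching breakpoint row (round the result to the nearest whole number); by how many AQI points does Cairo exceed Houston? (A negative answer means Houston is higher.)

-18

Houston: 572.5 ∈ [509.6, 649.6] ↔ index [201, 300].
201 + (572.5−509.6)·(300−201)/(649.6−509.6) = 201 + 62.9·99/140.0 ≈ 245.48, so AQI = 245.
Delhi: 467.4 ∈ [430.6, 509.5] ↔ index [101, 200].
101 + (467.4−430.6)·(200−101)/(509.5−430.6) = 101 + 36.8·99/78.9 ≈ 147.17, so AQI = 147.
Mumbai 602.4: bracket 509.6–649.6 → index 201–300; slope 99/140.0, offset 92.8.
AQI = 201 + 99/140.0·92.8 ≈ 266.62 ⇒ 267.
Cairo: row 509.6–649.6 (AQI 201–300). (300−201)·(545.7−509.6)/(649.6−509.6) + 201 = 99·36.1/140.0 + 201 ≈ 226.53 → 227.
AQIs: Houston=245, Delhi=147, Mumbai=267, Cairo=227. Cairo (227) − Houston (245) = -18.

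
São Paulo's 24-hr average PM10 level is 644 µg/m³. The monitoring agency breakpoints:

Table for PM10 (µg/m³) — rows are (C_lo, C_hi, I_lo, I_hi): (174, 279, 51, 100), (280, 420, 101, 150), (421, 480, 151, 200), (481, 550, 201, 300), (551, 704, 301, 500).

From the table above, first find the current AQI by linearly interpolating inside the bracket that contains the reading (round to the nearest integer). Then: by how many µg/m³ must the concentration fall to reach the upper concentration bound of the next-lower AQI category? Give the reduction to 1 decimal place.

PM10: 644 ∈ [551, 704] ↔ index [301, 500].
301 + (644−551)·(500−301)/(704−551) = 301 + 93·199/153 ≈ 421.96, so AQI = 422.
Current AQI 422 is in the Hazardous range (301–500). The next-lower category tops out at AQI 300, whose upper concentration bound is 550 µg/m³.
Reduction needed = 644 − 550 = 94.0 µg/m³.

94.0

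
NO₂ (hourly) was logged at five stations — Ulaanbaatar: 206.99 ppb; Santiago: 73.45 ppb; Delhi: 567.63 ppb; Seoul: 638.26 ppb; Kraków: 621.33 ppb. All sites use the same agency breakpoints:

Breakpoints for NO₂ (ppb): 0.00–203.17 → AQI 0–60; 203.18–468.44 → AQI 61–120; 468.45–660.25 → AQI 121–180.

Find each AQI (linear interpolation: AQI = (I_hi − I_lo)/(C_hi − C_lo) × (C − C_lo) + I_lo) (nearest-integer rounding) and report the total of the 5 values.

577

Ulaanbaatar: 206.99 lies in 203.18–468.44, so I_lo=61, I_hi=120, C_lo=203.18, C_hi=468.44.
(120−61)/(468.44−203.18) × (206.99−203.18) + 61 = 59/265.26 × 3.81 + 61 ≈ 61.85 → 62.
Santiago: 73.45 ∈ [0.00, 203.17] ↔ index [0, 60].
0 + (73.45−0.00)·(60−0)/(203.17−0.00) = 0 + 73.45·60/203.17 ≈ 21.69, so AQI = 22.
Delhi: 567.63 ∈ [468.45, 660.25] ↔ index [121, 180].
121 + (567.63−468.45)·(180−121)/(660.25−468.45) = 121 + 99.18·59/191.80 ≈ 151.51, so AQI = 152.
Seoul: 638.26 lies in 468.45–660.25, so I_lo=121, I_hi=180, C_lo=468.45, C_hi=660.25.
(180−121)/(660.25−468.45) × (638.26−468.45) + 121 = 59/191.80 × 169.81 + 121 ≈ 173.24 → 173.
Kraków: 621.33 ∈ [468.45, 660.25] ↔ index [121, 180].
121 + (621.33−468.45)·(180−121)/(660.25−468.45) = 121 + 152.88·59/191.80 ≈ 168.03, so AQI = 168.
AQIs: Ulaanbaatar=62, Santiago=22, Delhi=152, Seoul=173, Kraków=168. Sum = 62 + 22 + 152 + 173 + 168 = 577.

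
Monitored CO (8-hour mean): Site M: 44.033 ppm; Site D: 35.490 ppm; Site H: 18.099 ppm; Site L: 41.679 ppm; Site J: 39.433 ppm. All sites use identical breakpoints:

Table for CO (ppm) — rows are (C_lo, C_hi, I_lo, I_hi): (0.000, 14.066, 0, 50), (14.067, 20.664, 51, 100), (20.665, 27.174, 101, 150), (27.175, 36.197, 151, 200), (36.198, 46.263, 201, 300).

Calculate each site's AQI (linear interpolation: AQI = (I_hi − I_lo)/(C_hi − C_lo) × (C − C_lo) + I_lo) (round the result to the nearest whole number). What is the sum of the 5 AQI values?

1043

Site M: row 36.198–46.263 (AQI 201–300). (300−201)·(44.033−36.198)/(46.263−36.198) + 201 = 99·7.835/10.065 + 201 ≈ 278.07 → 278.
Site D: 35.490 ∈ [27.175, 36.197] ↔ index [151, 200].
151 + (35.490−27.175)·(200−151)/(36.197−27.175) = 151 + 8.315·49/9.022 ≈ 196.16, so AQI = 196.
Site H: 18.099 lies in 14.067–20.664, so I_lo=51, I_hi=100, C_lo=14.067, C_hi=20.664.
(100−51)/(20.664−14.067) × (18.099−14.067) + 51 = 49/6.597 × 4.032 + 51 ≈ 80.95 → 81.
Site L: 41.679 lies in 36.198–46.263, so I_lo=201, I_hi=300, C_lo=36.198, C_hi=46.263.
(300−201)/(46.263−36.198) × (41.679−36.198) + 201 = 99/10.065 × 5.481 + 201 ≈ 254.91 → 255.
Site J: 39.433 lies in 36.198–46.263, so I_lo=201, I_hi=300, C_lo=36.198, C_hi=46.263.
(300−201)/(46.263−36.198) × (39.433−36.198) + 201 = 99/10.065 × 3.235 + 201 ≈ 232.82 → 233.
AQIs: Site M=278, Site D=196, Site H=81, Site L=255, Site J=233. Sum = 278 + 196 + 81 + 255 + 233 = 1043.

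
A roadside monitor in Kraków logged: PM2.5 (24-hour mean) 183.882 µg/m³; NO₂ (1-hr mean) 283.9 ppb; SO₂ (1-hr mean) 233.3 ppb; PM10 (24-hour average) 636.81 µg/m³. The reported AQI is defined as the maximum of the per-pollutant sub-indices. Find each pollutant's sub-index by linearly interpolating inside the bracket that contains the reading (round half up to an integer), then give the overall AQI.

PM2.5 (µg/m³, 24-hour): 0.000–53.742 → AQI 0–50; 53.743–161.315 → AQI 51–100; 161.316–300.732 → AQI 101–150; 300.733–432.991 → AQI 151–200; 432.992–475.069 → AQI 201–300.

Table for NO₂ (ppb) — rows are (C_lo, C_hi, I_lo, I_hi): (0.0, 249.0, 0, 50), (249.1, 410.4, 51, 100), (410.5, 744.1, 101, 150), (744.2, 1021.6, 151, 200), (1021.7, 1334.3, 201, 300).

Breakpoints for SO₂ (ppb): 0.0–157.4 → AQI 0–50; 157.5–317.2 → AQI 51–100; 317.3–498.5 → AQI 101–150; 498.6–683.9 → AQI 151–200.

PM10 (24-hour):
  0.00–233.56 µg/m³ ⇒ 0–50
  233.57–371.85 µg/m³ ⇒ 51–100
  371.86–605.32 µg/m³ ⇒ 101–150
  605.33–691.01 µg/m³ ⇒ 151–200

PM2.5 183.882: bracket 161.316–300.732 → index 101–150; slope 49/139.416, offset 22.566.
AQI = 101 + 49/139.416·22.566 ≈ 108.93 ⇒ 109.
NO₂: 283.9 ∈ [249.1, 410.4] ↔ index [51, 100].
51 + (283.9−249.1)·(100−51)/(410.4−249.1) = 51 + 34.8·49/161.3 ≈ 61.57, so AQI = 62.
SO₂ 233.3: bracket 157.5–317.2 → index 51–100; slope 49/159.7, offset 75.8.
AQI = 51 + 49/159.7·75.8 ≈ 74.26 ⇒ 74.
PM10: row 605.33–691.01 (AQI 151–200). (200−151)·(636.81−605.33)/(691.01−605.33) + 151 = 49·31.48/85.68 + 151 ≈ 169.00 → 169.
Sub-indices: PM2.5→109, NO₂→62, SO₂→74, PM10→169. Overall AQI = max = 169; dominant pollutant is PM10.

169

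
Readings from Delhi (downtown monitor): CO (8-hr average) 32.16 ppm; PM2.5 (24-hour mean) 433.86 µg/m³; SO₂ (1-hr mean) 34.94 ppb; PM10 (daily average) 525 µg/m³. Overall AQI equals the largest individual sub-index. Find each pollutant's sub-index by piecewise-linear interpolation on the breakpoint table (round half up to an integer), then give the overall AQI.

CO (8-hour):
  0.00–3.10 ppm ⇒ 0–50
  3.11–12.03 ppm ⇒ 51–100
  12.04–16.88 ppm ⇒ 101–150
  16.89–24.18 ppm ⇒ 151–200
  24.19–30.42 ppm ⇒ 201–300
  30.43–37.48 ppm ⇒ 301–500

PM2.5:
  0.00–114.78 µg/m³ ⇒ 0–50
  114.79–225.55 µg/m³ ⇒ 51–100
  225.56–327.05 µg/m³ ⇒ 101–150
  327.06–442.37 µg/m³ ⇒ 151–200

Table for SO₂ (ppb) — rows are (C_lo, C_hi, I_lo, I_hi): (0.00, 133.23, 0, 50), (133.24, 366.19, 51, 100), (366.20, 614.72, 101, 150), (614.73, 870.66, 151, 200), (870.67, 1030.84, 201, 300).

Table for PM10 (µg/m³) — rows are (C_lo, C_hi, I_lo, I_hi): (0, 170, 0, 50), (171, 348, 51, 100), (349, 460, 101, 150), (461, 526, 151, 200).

CO: row 30.43–37.48 (AQI 301–500). (500−301)·(32.16−30.43)/(37.48−30.43) + 301 = 199·1.73/7.05 + 301 ≈ 349.83 → 350.
PM2.5: row 327.06–442.37 (AQI 151–200). (200−151)·(433.86−327.06)/(442.37−327.06) + 151 = 49·106.80/115.31 + 151 ≈ 196.38 → 196.
SO₂: row 0.00–133.23 (AQI 0–50). (50−0)·(34.94−0.00)/(133.23−0.00) + 0 = 50·34.94/133.23 + 0 ≈ 13.11 → 13.
PM10: 525 ∈ [461, 526] ↔ index [151, 200].
151 + (525−461)·(200−151)/(526−461) = 151 + 64·49/65 ≈ 199.25, so AQI = 199.
Sub-indices: CO→350, PM2.5→196, SO₂→13, PM10→199. Overall AQI = max = 350; dominant pollutant is CO.

350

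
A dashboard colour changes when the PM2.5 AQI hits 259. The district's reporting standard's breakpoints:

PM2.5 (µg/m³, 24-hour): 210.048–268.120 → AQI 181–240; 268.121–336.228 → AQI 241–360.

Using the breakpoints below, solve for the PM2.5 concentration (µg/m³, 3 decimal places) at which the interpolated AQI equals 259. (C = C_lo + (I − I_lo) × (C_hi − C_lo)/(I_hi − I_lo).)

278.423

AQI 259 lies in the 241–360 band, which corresponds to 268.121–336.228 µg/m³.
C = 268.121 + (259−241)×(336.228−268.121)/(360−241) = 268.121 + 18×68.107/119 ≈ 278.42290 µg/m³ → 278.423 µg/m³ to 3 dp.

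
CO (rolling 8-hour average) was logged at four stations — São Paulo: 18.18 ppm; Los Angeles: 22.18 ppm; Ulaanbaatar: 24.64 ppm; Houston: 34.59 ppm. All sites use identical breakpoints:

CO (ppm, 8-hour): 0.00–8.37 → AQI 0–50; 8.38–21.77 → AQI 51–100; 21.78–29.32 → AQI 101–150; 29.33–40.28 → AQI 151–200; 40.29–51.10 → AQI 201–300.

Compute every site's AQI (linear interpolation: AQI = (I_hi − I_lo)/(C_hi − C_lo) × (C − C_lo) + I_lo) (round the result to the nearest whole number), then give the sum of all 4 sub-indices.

486

São Paulo 18.18: bracket 8.38–21.77 → index 51–100; slope 49/13.39, offset 9.80.
AQI = 51 + 49/13.39·9.80 ≈ 86.86 ⇒ 87.
Los Angeles: row 21.78–29.32 (AQI 101–150). (150−101)·(22.18−21.78)/(29.32−21.78) + 101 = 49·0.40/7.54 + 101 ≈ 103.60 → 104.
Ulaanbaatar: 24.64 ∈ [21.78, 29.32] ↔ index [101, 150].
101 + (24.64−21.78)·(150−101)/(29.32−21.78) = 101 + 2.86·49/7.54 ≈ 119.59, so AQI = 120.
Houston: row 29.33–40.28 (AQI 151–200). (200−151)·(34.59−29.33)/(40.28−29.33) + 151 = 49·5.26/10.95 + 151 ≈ 174.54 → 175.
AQIs: São Paulo=87, Los Angeles=104, Ulaanbaatar=120, Houston=175. Sum = 87 + 104 + 120 + 175 = 486.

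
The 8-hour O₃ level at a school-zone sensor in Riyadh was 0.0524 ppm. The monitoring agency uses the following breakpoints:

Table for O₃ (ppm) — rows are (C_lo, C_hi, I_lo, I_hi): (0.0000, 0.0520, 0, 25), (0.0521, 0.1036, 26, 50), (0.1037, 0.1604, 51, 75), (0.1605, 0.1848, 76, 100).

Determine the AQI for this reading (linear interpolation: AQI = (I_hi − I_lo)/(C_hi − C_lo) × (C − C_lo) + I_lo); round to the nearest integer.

26

O₃: 0.0524 lies in 0.0521–0.1036, so I_lo=26, I_hi=50, C_lo=0.0521, C_hi=0.1036.
(50−26)/(0.1036−0.0521) × (0.0524−0.0521) + 26 = 24/0.0515 × 0.0003 + 26 ≈ 26.14 → 26.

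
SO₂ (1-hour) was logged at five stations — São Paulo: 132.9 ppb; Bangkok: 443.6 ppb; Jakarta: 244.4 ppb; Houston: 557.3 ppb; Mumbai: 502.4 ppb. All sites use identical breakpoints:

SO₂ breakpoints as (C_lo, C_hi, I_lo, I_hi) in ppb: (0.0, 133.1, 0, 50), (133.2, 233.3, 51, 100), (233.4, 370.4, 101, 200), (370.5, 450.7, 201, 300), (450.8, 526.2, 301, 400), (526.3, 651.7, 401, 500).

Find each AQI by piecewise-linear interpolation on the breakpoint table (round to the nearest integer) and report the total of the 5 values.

1244

São Paulo: 132.9 lies in 0.0–133.1, so I_lo=0, I_hi=50, C_lo=0.0, C_hi=133.1.
(50−0)/(133.1−0.0) × (132.9−0.0) + 0 = 50/133.1 × 132.9 + 0 ≈ 49.92 → 50.
Bangkok: 443.6 ∈ [370.5, 450.7] ↔ index [201, 300].
201 + (443.6−370.5)·(300−201)/(450.7−370.5) = 201 + 73.1·99/80.2 ≈ 291.24, so AQI = 291.
Jakarta: row 233.4–370.4 (AQI 101–200). (200−101)·(244.4−233.4)/(370.4−233.4) + 101 = 99·11.0/137.0 + 101 ≈ 108.95 → 109.
Houston 557.3: bracket 526.3–651.7 → index 401–500; slope 99/125.4, offset 31.0.
AQI = 401 + 99/125.4·31.0 ≈ 425.47 ⇒ 425.
Mumbai: 502.4 lies in 450.8–526.2, so I_lo=301, I_hi=400, C_lo=450.8, C_hi=526.2.
(400−301)/(526.2−450.8) × (502.4−450.8) + 301 = 99/75.4 × 51.6 + 301 ≈ 368.75 → 369.
AQIs: São Paulo=50, Bangkok=291, Jakarta=109, Houston=425, Mumbai=369. Sum = 50 + 291 + 109 + 425 + 369 = 1244.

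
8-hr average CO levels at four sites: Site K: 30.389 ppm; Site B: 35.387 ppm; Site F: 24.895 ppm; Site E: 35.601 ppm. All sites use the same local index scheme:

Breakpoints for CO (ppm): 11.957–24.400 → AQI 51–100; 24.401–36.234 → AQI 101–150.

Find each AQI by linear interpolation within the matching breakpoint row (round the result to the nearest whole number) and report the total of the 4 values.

522

Site K: 30.389 ∈ [24.401, 36.234] ↔ index [101, 150].
101 + (30.389−24.401)·(150−101)/(36.234−24.401) = 101 + 5.988·49/11.833 ≈ 125.80, so AQI = 126.
Site B 35.387: bracket 24.401–36.234 → index 101–150; slope 49/11.833, offset 10.986.
AQI = 101 + 49/11.833·10.986 ≈ 146.49 ⇒ 146.
Site F: 24.895 ∈ [24.401, 36.234] ↔ index [101, 150].
101 + (24.895−24.401)·(150−101)/(36.234−24.401) = 101 + 0.494·49/11.833 ≈ 103.05, so AQI = 103.
Site E 35.601: bracket 24.401–36.234 → index 101–150; slope 49/11.833, offset 11.200.
AQI = 101 + 49/11.833·11.200 ≈ 147.38 ⇒ 147.
AQIs: Site K=126, Site B=146, Site F=103, Site E=147. Sum = 126 + 146 + 103 + 147 = 522.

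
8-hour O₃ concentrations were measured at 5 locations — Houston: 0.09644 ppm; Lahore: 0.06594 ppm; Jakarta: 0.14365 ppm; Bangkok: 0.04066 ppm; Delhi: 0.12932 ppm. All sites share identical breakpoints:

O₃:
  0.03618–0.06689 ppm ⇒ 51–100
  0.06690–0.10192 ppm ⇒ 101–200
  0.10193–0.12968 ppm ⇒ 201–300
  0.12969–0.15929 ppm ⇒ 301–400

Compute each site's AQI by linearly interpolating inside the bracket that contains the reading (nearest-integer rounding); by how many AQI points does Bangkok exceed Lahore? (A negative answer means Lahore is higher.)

-40

Houston: 0.09644 lies in 0.06690–0.10192, so I_lo=101, I_hi=200, C_lo=0.06690, C_hi=0.10192.
(200−101)/(0.10192−0.06690) × (0.09644−0.06690) + 101 = 99/0.03502 × 0.02954 + 101 ≈ 184.51 → 185.
Lahore: 0.06594 ∈ [0.03618, 0.06689] ↔ index [51, 100].
51 + (0.06594−0.03618)·(100−51)/(0.06689−0.03618) = 51 + 0.02976·49/0.03071 ≈ 98.48, so AQI = 98.
Jakarta 0.14365: bracket 0.12969–0.15929 → index 301–400; slope 99/0.02960, offset 0.01396.
AQI = 301 + 99/0.02960·0.01396 ≈ 347.69 ⇒ 348.
Bangkok: row 0.03618–0.06689 (AQI 51–100). (100−51)·(0.04066−0.03618)/(0.06689−0.03618) + 51 = 49·0.00448/0.03071 + 51 ≈ 58.15 → 58.
Delhi: row 0.10193–0.12968 (AQI 201–300). (300−201)·(0.12932−0.10193)/(0.12968−0.10193) + 201 = 99·0.02739/0.02775 + 201 ≈ 298.72 → 299.
AQIs: Houston=185, Lahore=98, Jakarta=348, Bangkok=58, Delhi=299. Bangkok (58) − Lahore (98) = -40.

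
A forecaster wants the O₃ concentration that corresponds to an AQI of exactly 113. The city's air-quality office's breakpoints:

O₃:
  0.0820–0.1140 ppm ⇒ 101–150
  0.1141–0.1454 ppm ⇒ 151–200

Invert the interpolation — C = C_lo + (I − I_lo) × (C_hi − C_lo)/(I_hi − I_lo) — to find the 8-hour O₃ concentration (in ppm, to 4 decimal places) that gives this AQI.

AQI 113 lies in the 101–150 band, which corresponds to 0.0820–0.1140 ppm.
C = 0.0820 + (113−101)×(0.1140−0.0820)/(150−101) = 0.0820 + 12×0.0320/49 ≈ 0.089837 ppm → 0.0898 ppm to 4 dp.

0.0898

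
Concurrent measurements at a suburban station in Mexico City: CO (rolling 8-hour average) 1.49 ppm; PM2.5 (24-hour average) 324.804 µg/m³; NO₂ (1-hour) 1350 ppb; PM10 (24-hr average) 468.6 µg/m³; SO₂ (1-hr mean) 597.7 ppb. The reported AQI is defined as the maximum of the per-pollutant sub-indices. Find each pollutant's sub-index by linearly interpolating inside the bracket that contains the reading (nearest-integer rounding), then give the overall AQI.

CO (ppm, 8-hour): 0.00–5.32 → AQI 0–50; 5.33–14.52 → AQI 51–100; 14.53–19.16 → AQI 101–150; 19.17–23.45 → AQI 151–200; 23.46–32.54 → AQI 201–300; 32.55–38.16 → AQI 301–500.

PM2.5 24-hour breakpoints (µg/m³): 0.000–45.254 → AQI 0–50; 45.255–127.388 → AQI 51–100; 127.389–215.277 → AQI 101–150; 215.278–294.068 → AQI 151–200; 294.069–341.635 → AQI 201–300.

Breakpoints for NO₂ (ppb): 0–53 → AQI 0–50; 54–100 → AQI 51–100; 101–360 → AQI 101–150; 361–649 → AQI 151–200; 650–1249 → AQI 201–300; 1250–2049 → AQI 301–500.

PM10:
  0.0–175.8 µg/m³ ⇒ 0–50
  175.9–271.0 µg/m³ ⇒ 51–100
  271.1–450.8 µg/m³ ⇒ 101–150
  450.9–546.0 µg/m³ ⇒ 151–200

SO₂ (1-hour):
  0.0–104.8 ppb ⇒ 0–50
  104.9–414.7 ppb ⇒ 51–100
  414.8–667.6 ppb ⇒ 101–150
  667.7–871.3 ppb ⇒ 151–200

326

CO 1.49: bracket 0.00–5.32 → index 0–50; slope 50/5.32, offset 1.49.
AQI = 0 + 50/5.32·1.49 ≈ 14.00 ⇒ 14.
PM2.5: 324.804 lies in 294.069–341.635, so I_lo=201, I_hi=300, C_lo=294.069, C_hi=341.635.
(300−201)/(341.635−294.069) × (324.804−294.069) + 201 = 99/47.566 × 30.735 + 201 ≈ 264.97 → 265.
NO₂: row 1250–2049 (AQI 301–500). (500−301)·(1350−1250)/(2049−1250) + 301 = 199·100/799 + 301 ≈ 325.91 → 326.
PM10: 468.6 lies in 450.9–546.0, so I_lo=151, I_hi=200, C_lo=450.9, C_hi=546.0.
(200−151)/(546.0−450.9) × (468.6−450.9) + 151 = 49/95.1 × 17.7 + 151 ≈ 160.12 → 160.
SO₂: 597.7 ∈ [414.8, 667.6] ↔ index [101, 150].
101 + (597.7−414.8)·(150−101)/(667.6−414.8) = 101 + 182.9·49/252.8 ≈ 136.45, so AQI = 136.
Sub-indices: CO→14, PM2.5→265, NO₂→326, PM10→160, SO₂→136. Overall AQI = max = 326; dominant pollutant is NO₂.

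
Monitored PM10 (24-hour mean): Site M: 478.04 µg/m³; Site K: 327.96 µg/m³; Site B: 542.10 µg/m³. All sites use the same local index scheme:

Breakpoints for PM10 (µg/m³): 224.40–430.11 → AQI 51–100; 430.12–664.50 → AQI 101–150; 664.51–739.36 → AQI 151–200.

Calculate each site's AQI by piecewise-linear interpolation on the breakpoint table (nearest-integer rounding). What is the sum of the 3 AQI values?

311

Site M: row 430.12–664.50 (AQI 101–150). (150−101)·(478.04−430.12)/(664.50−430.12) + 101 = 49·47.92/234.38 + 101 ≈ 111.02 → 111.
Site K 327.96: bracket 224.40–430.11 → index 51–100; slope 49/205.71, offset 103.56.
AQI = 51 + 49/205.71·103.56 ≈ 75.67 ⇒ 76.
Site B: 542.10 lies in 430.12–664.50, so I_lo=101, I_hi=150, C_lo=430.12, C_hi=664.50.
(150−101)/(664.50−430.12) × (542.10−430.12) + 101 = 49/234.38 × 111.98 + 101 ≈ 124.41 → 124.
AQIs: Site M=111, Site K=76, Site B=124. Sum = 111 + 76 + 124 = 311.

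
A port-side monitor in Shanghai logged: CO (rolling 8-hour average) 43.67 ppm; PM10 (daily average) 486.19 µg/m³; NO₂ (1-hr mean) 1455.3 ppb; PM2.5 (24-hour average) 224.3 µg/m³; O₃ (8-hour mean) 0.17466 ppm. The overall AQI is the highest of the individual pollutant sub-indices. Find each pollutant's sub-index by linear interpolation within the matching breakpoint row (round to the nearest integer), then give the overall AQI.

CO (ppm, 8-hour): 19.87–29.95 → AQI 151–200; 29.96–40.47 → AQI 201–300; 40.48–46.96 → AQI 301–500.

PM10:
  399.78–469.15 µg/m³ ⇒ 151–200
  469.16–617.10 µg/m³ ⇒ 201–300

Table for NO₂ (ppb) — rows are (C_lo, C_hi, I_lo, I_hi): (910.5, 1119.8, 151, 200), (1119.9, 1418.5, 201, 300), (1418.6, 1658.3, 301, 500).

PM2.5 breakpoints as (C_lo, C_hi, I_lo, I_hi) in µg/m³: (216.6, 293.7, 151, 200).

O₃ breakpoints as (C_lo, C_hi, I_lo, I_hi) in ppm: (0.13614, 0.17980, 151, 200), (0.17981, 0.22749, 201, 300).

CO 43.67: bracket 40.48–46.96 → index 301–500; slope 199/6.48, offset 3.19.
AQI = 301 + 199/6.48·3.19 ≈ 398.96 ⇒ 399.
PM10: 486.19 ∈ [469.16, 617.10] ↔ index [201, 300].
201 + (486.19−469.16)·(300−201)/(617.10−469.16) = 201 + 17.03·99/147.94 ≈ 212.40, so AQI = 212.
NO₂: 1455.3 ∈ [1418.6, 1658.3] ↔ index [301, 500].
301 + (1455.3−1418.6)·(500−301)/(1658.3−1418.6) = 301 + 36.7·199/239.7 ≈ 331.47, so AQI = 331.
PM2.5 224.3: bracket 216.6–293.7 → index 151–200; slope 49/77.1, offset 7.7.
AQI = 151 + 49/77.1·7.7 ≈ 155.89 ⇒ 156.
O₃: row 0.13614–0.17980 (AQI 151–200). (200−151)·(0.17466−0.13614)/(0.17980−0.13614) + 151 = 49·0.03852/0.04366 + 151 ≈ 194.23 → 194.
Sub-indices: CO→399, PM10→212, NO₂→331, PM2.5→156, O₃→194. Overall AQI = max = 399; dominant pollutant is CO.
AQI 399: Hazardous.

399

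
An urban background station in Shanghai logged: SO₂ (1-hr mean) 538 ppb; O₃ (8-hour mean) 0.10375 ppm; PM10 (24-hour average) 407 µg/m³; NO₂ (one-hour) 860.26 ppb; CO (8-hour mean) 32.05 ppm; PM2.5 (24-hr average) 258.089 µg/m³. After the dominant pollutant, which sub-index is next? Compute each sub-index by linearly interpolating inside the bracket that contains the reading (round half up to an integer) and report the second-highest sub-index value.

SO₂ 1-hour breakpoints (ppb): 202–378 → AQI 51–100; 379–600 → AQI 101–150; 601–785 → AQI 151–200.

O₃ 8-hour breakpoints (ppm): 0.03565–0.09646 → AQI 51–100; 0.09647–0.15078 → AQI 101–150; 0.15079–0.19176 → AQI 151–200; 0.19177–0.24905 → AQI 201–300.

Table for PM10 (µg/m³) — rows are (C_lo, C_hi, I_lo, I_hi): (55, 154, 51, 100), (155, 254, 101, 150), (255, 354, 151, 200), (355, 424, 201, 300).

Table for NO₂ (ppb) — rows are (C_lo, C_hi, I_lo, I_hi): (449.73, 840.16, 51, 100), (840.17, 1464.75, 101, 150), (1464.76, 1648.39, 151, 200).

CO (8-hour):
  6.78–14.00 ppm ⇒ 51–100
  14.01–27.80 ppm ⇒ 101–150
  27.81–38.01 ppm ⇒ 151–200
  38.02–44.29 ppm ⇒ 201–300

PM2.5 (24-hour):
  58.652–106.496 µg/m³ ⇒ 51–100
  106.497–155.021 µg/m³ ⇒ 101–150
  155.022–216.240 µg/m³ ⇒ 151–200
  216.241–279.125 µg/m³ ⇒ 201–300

267

SO₂ 538: bracket 379–600 → index 101–150; slope 49/221, offset 159.
AQI = 101 + 49/221·159 ≈ 136.25 ⇒ 136.
O₃: 0.10375 lies in 0.09647–0.15078, so I_lo=101, I_hi=150, C_lo=0.09647, C_hi=0.15078.
(150−101)/(0.15078−0.09647) × (0.10375−0.09647) + 101 = 49/0.05431 × 0.00728 + 101 ≈ 107.57 → 108.
PM10: 407 ∈ [355, 424] ↔ index [201, 300].
201 + (407−355)·(300−201)/(424−355) = 201 + 52·99/69 ≈ 275.61, so AQI = 276.
NO₂: 860.26 lies in 840.17–1464.75, so I_lo=101, I_hi=150, C_lo=840.17, C_hi=1464.75.
(150−101)/(1464.75−840.17) × (860.26−840.17) + 101 = 49/624.58 × 20.09 + 101 ≈ 102.58 → 103.
CO: 32.05 lies in 27.81–38.01, so I_lo=151, I_hi=200, C_lo=27.81, C_hi=38.01.
(200−151)/(38.01−27.81) × (32.05−27.81) + 151 = 49/10.20 × 4.24 + 151 ≈ 171.37 → 171.
PM2.5: 258.089 lies in 216.241–279.125, so I_lo=201, I_hi=300, C_lo=216.241, C_hi=279.125.
(300−201)/(279.125−216.241) × (258.089−216.241) + 201 = 99/62.884 × 41.848 + 201 ≈ 266.88 → 267.
Sub-indices: SO₂→136, O₃→108, PM10→276, NO₂→103, CO→171, PM2.5→267. Ranked high→low: 276, 267, 171, 136, 108, 103. Second-highest sub-index = 267.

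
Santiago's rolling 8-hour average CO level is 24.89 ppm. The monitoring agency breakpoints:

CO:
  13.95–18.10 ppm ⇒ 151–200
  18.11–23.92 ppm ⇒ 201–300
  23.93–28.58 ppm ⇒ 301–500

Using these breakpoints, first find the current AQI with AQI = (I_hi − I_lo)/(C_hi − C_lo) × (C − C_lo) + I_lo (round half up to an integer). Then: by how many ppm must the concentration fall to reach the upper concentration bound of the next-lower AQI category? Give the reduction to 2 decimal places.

0.97

CO 24.89: bracket 23.93–28.58 → index 301–500; slope 199/4.65, offset 0.96.
AQI = 301 + 199/4.65·0.96 ≈ 342.08 ⇒ 342.
Current AQI 342 is in the Hazardous range (301–500). The next-lower category tops out at AQI 300, whose upper concentration bound is 23.92 ppm.
Reduction needed = 24.89 − 23.92 = 0.97 ppm.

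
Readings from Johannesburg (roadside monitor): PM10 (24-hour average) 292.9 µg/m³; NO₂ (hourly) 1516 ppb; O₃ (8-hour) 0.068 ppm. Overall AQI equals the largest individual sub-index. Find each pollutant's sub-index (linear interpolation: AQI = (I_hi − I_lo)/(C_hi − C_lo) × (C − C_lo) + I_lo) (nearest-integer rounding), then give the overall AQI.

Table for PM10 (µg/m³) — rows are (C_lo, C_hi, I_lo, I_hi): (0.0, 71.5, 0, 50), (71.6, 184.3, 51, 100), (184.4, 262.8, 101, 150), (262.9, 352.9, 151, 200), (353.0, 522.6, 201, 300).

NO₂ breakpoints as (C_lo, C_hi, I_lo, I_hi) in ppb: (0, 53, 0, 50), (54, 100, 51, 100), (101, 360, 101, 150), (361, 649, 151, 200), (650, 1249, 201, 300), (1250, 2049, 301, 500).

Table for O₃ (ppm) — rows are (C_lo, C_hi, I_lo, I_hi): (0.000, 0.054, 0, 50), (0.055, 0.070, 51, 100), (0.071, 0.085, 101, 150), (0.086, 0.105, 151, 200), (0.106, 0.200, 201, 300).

PM10: 292.9 ∈ [262.9, 352.9] ↔ index [151, 200].
151 + (292.9−262.9)·(200−151)/(352.9−262.9) = 151 + 30.0·49/90.0 ≈ 167.33, so AQI = 167.
NO₂ 1516: bracket 1250–2049 → index 301–500; slope 199/799, offset 266.
AQI = 301 + 199/799·266 ≈ 367.25 ⇒ 367.
O₃: 0.068 lies in 0.055–0.070, so I_lo=51, I_hi=100, C_lo=0.055, C_hi=0.070.
(100−51)/(0.070−0.055) × (0.068−0.055) + 51 = 49/0.015 × 0.013 + 51 ≈ 93.47 → 93.
Sub-indices: PM10→167, NO₂→367, O₃→93. Overall AQI = max = 367; dominant pollutant is NO₂.

367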